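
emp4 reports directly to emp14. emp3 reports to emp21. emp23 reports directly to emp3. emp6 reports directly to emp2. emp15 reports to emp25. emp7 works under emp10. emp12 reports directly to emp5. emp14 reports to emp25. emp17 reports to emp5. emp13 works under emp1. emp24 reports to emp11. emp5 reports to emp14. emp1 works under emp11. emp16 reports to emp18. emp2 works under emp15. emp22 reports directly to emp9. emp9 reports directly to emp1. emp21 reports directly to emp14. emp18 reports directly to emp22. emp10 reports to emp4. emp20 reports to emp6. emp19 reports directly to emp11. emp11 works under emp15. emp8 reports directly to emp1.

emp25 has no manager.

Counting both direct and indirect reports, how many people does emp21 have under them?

2

emp21 directly manages emp3. Under emp3: emp23 (1). That's 2 in total.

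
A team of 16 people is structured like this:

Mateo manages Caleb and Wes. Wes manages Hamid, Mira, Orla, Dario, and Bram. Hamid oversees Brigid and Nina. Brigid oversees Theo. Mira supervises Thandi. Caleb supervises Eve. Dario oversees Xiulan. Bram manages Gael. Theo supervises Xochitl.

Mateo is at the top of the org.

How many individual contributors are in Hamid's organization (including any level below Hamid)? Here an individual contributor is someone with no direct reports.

The people in Hamid's organization with no one reporting to them are Nina, Xochitl. That is 2.

2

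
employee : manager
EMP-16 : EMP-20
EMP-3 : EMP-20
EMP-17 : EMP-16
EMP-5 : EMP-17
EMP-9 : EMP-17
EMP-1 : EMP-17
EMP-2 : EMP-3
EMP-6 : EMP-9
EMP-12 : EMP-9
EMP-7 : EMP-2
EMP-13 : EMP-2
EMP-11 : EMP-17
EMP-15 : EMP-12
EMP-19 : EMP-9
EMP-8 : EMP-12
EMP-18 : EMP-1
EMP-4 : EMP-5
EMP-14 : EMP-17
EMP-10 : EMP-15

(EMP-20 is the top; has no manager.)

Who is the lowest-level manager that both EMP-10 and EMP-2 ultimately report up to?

EMP-10's chain of managers is EMP-15, EMP-12, EMP-9, EMP-17, EMP-16, EMP-20. EMP-2's chain of managers is EMP-3, EMP-20. The first manager that appears in both chains is EMP-20.

EMP-20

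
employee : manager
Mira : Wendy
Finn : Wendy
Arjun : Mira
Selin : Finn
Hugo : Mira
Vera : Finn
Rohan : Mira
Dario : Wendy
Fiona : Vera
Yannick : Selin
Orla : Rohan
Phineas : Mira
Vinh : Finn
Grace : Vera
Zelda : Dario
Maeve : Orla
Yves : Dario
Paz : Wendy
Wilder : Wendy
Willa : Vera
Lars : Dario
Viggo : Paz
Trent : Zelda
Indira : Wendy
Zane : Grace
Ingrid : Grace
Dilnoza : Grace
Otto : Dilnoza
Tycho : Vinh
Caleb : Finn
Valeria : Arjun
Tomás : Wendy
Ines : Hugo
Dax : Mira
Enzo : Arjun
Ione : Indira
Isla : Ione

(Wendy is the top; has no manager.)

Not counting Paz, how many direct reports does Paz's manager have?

Paz reports to Wendy. Wendy's other direct reports are Mira, Finn, Dario, Wilder, Indira, Tomás — 6 peers.

6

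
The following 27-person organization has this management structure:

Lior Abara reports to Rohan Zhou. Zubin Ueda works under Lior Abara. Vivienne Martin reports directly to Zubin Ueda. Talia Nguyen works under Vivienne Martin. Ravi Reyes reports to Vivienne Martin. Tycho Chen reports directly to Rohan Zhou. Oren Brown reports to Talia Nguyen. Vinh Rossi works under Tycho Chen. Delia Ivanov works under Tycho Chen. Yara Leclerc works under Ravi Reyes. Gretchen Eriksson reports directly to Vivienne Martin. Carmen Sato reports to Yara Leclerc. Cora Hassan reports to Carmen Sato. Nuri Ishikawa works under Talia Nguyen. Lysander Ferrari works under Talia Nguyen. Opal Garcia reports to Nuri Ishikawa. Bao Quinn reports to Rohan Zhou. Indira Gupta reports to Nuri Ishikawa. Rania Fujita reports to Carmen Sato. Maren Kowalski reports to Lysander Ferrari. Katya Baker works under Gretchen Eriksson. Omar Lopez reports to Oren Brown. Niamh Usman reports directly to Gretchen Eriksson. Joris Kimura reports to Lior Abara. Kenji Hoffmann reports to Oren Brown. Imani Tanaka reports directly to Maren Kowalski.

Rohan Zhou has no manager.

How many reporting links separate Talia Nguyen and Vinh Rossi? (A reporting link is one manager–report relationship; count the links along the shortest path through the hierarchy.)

Talia Nguyen is 4 levels below Rohan Zhou, and Vinh Rossi is 2 levels below Rohan Zhou (their lowest common manager). The shortest path runs up from Talia Nguyen to Rohan Zhou and back down to Vinh Rossi: 4 + 2 = 6 links.

6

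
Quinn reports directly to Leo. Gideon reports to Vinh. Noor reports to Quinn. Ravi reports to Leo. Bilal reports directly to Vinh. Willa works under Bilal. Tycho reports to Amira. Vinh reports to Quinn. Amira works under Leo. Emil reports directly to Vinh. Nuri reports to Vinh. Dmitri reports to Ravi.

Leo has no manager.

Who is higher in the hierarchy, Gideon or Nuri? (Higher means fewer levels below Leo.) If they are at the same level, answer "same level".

same level

Both Gideon and Nuri are 3 levels below Leo.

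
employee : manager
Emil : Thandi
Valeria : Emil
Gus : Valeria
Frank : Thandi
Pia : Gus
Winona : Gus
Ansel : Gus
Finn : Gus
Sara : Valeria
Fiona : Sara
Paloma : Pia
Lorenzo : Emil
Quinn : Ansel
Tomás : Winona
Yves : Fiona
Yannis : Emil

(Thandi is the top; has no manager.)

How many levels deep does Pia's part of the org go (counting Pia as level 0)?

1

The longest chain under Pia runs Pia → Paloma, which is 1 level below Pia.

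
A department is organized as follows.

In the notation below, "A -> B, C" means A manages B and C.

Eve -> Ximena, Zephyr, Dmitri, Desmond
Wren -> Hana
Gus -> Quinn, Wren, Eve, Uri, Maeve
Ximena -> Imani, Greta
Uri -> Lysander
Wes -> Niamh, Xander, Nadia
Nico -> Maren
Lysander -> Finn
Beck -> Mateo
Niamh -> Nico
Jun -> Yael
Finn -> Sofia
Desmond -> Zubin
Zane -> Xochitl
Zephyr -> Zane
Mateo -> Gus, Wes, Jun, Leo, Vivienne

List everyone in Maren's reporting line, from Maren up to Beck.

Maren -> Nico -> Niamh -> Wes -> Mateo -> Beck

Maren reports to Nico. Nico reports to Niamh. Niamh reports to Wes. Wes reports to Mateo. Mateo reports to Beck. Beck is at the top.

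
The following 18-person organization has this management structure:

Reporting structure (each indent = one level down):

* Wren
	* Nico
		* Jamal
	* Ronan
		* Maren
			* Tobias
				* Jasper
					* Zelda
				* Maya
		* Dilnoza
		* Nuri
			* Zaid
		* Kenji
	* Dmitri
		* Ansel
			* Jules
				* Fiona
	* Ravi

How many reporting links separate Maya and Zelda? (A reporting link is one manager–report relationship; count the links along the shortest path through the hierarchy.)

3

Maya is 1 level below Tobias, and Zelda is 2 levels below Tobias (their lowest common manager). The shortest path runs up from Maya to Tobias and back down to Zelda: 1 + 2 = 3 links.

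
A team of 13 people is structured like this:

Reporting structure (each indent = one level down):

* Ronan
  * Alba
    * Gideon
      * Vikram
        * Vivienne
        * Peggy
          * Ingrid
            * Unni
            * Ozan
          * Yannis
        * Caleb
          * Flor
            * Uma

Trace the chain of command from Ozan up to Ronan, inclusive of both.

Ozan reports to Ingrid. Ingrid reports to Peggy. Peggy reports to Vikram. Vikram reports to Gideon. Gideon reports to Alba. Alba reports to Ronan. Ronan is at the top.

Ozan -> Ingrid -> Peggy -> Vikram -> Gideon -> Alba -> Ronan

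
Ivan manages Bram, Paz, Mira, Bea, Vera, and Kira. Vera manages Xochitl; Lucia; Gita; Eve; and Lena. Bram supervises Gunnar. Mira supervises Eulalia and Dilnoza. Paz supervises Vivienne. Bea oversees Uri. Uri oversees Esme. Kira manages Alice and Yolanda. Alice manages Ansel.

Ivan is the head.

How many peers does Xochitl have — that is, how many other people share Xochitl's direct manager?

Xochitl reports to Vera. Vera's other direct reports are Lucia, Gita, Eve, Lena — 4 peers.

4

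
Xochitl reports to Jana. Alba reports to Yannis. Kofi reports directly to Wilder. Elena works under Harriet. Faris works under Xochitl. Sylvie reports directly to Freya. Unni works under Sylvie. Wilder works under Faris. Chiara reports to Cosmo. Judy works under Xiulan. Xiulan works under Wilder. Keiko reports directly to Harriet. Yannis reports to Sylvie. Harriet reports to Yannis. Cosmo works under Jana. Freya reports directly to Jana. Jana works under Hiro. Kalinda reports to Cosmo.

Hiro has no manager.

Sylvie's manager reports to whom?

Jana

Sylvie reports to Freya, and Freya reports to Jana. So Sylvie's skip-level manager is Jana.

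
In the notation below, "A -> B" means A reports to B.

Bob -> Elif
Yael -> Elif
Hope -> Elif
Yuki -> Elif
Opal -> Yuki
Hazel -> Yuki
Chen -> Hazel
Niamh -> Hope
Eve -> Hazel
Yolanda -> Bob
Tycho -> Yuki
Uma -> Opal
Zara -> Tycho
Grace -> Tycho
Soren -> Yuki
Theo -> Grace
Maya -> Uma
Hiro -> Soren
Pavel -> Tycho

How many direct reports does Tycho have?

3

Tycho directly manages Zara, Grace, Pavel. That is 3 direct reports.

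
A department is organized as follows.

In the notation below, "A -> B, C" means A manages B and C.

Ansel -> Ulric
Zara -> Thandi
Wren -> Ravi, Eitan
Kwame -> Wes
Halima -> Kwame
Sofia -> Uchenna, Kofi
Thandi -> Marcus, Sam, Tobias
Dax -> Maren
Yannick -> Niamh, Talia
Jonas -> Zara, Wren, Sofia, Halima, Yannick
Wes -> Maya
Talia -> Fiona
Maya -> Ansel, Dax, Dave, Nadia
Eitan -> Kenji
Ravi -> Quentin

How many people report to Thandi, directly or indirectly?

3

Thandi directly manages Marcus, Sam, Tobias. Marcus has no reports. Sam has no reports. Tobias has no reports. So Thandi's organization is 3 direct reports plus everyone under them: 1 + 1 + 1 = 3.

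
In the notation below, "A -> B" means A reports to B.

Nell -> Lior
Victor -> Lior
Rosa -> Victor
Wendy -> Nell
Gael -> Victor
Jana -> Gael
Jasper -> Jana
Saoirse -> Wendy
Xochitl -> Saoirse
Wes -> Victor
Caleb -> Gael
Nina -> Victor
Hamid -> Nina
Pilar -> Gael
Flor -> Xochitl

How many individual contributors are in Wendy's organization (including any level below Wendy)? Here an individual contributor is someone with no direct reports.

The only person in Wendy's organization with no one reporting to them is Flor. That is 1.

1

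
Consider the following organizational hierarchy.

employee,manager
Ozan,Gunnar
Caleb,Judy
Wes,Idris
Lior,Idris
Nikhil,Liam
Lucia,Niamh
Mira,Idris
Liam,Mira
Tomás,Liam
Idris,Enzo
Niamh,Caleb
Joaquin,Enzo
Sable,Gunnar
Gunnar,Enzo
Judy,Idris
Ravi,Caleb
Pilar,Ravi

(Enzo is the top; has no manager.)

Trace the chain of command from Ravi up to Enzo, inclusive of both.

Ravi -> Caleb -> Judy -> Idris -> Enzo

Ravi reports to Caleb. Caleb reports to Judy. Judy reports to Idris. Idris reports to Enzo. Enzo is at the top.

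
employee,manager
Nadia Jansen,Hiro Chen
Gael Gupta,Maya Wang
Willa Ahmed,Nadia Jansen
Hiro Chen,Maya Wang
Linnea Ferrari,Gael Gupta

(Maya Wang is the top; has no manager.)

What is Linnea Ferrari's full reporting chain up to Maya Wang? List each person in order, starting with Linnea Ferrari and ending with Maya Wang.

Linnea Ferrari reports to Gael Gupta. Gael Gupta reports to Maya Wang. Maya Wang is at the top.

Linnea Ferrari -> Gael Gupta -> Maya Wang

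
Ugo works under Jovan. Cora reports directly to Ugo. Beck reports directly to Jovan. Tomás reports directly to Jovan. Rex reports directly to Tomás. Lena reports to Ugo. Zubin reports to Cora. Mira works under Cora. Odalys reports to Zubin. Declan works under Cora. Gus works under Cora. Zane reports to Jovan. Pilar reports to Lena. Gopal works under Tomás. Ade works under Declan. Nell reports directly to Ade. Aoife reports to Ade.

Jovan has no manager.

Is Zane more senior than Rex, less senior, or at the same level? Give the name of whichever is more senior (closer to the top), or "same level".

Zane is 1 level below Jovan; Rex is 2. Zane is higher.

Zane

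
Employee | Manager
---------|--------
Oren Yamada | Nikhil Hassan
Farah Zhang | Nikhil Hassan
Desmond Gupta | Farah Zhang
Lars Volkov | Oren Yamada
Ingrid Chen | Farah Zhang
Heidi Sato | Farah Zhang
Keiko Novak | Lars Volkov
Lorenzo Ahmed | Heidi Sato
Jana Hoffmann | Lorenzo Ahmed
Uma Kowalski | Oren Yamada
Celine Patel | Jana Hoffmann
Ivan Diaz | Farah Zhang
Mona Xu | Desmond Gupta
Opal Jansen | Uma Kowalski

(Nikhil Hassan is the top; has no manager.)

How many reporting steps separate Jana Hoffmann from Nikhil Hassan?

4

Chain from Jana Hoffmann up to Nikhil Hassan: Jana Hoffmann → Lorenzo Ahmed → Heidi Sato → Farah Zhang → Nikhil Hassan. That is 4 steps up, so Jana Hoffmann is 4 levels below Nikhil Hassan.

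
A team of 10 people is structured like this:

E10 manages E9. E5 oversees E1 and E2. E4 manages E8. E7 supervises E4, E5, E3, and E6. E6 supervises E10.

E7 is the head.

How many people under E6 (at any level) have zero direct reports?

1

The only person in E6's organization with no one reporting to them is E9. That is 1.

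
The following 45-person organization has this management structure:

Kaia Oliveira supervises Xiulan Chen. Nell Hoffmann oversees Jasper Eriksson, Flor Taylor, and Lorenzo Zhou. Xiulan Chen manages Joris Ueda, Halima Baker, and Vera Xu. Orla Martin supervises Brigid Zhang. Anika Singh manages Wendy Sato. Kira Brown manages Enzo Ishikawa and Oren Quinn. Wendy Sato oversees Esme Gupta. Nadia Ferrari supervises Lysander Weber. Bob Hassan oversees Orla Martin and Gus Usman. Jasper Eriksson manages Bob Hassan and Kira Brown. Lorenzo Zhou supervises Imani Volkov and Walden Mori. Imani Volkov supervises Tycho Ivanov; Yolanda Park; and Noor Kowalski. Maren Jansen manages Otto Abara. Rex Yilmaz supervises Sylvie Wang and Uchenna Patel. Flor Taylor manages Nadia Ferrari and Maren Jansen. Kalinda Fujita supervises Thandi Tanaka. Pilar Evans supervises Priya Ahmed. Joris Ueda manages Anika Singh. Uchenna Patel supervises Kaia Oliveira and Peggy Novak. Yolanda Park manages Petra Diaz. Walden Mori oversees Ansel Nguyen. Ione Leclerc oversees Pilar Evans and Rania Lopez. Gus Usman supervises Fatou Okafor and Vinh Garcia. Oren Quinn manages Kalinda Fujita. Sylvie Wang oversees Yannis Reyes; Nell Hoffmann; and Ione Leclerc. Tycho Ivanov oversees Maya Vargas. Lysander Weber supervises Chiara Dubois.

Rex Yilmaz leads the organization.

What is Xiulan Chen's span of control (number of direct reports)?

Xiulan Chen directly manages Joris Ueda, Halima Baker, Vera Xu. That is 3 direct reports.

3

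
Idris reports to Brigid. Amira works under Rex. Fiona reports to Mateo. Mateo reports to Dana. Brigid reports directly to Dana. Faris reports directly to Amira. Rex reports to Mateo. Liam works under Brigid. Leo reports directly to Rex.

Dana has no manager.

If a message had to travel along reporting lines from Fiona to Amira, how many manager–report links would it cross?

3

Fiona is 1 level below Mateo, and Amira is 2 levels below Mateo (their lowest common manager). The shortest path runs up from Fiona to Mateo and back down to Amira: 1 + 2 = 3 links.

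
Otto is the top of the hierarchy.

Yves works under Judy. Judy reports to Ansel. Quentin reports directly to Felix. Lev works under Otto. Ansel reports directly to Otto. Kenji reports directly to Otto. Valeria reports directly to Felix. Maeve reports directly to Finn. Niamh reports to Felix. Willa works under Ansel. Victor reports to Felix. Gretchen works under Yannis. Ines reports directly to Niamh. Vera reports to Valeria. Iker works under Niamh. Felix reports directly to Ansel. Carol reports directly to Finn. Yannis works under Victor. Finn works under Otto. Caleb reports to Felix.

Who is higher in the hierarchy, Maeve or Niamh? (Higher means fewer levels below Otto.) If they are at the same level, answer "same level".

Maeve

Maeve is 2 levels below Otto; Niamh is 3. Maeve is higher.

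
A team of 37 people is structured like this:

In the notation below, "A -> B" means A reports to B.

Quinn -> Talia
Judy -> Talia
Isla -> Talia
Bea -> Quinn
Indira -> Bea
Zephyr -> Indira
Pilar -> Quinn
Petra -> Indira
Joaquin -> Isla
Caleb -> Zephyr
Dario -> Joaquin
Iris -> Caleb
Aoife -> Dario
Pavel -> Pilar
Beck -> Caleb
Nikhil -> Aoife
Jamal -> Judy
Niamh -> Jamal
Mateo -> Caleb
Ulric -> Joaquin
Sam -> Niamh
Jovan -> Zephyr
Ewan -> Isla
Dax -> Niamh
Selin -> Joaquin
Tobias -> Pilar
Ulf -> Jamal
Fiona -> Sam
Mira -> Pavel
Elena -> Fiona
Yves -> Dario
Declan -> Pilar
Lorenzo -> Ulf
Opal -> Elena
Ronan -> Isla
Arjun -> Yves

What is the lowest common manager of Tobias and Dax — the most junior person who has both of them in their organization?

Tobias's chain of managers is Pilar, Quinn, Talia. Dax's chain of managers is Niamh, Jamal, Judy, Talia. The first manager that appears in both chains is Talia.

Talia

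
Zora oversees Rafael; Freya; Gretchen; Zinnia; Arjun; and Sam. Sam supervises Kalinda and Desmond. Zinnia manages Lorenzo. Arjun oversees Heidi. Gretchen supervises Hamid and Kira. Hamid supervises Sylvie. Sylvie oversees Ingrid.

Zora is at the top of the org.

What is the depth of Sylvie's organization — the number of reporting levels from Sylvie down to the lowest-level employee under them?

The longest chain under Sylvie runs Sylvie → Ingrid, which is 1 level below Sylvie.

1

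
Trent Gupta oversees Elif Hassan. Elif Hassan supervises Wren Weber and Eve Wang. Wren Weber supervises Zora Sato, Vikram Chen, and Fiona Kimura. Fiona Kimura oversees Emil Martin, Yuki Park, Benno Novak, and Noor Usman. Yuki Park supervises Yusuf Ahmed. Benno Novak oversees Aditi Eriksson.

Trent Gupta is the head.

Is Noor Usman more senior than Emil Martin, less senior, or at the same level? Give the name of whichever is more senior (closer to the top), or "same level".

Both Noor Usman and Emil Martin are 4 levels below Trent Gupta.

same level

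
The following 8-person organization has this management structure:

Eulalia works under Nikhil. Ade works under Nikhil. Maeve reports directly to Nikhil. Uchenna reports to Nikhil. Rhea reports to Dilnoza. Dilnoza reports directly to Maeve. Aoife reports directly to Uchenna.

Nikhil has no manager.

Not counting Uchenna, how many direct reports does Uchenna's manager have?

Uchenna reports to Nikhil. Nikhil's other direct reports are Maeve, Eulalia, Ade — 3 peers.

3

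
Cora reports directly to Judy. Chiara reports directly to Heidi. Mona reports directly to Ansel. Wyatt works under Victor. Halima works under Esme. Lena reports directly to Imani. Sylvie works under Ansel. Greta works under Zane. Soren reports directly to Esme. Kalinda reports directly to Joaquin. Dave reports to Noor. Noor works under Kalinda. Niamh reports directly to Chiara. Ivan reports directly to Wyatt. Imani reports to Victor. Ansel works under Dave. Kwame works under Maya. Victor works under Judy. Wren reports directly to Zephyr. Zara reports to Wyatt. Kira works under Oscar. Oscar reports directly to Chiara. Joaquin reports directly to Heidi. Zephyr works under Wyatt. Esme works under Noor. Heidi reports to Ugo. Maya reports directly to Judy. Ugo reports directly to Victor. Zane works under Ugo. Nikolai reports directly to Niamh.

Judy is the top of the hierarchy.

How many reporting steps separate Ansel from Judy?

Chain from Ansel up to Judy: Ansel → Dave → Noor → Kalinda → Joaquin → Heidi → Ugo → Victor → Judy. That is 8 steps up, so Ansel is 8 levels below Judy.

8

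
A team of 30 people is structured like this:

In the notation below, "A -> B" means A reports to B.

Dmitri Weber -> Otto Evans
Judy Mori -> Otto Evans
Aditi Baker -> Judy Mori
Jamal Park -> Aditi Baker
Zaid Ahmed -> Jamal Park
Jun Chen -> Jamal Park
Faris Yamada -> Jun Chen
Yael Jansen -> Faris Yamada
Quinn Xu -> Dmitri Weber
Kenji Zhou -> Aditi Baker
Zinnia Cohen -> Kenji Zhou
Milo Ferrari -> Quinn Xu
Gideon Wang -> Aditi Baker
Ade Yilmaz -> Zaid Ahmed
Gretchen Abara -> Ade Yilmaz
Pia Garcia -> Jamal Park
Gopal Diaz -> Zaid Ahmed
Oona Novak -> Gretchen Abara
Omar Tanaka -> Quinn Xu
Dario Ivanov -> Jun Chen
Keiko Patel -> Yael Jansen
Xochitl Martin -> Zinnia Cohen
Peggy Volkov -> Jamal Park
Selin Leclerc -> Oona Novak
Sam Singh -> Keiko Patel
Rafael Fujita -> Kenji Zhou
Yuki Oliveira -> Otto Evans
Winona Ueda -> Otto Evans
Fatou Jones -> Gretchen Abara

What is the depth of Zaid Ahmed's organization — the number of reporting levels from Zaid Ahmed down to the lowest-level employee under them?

The longest chain under Zaid Ahmed runs Zaid Ahmed → Ade Yilmaz → Gretchen Abara → Oona Novak → Selin Leclerc, which is 4 levels below Zaid Ahmed.

4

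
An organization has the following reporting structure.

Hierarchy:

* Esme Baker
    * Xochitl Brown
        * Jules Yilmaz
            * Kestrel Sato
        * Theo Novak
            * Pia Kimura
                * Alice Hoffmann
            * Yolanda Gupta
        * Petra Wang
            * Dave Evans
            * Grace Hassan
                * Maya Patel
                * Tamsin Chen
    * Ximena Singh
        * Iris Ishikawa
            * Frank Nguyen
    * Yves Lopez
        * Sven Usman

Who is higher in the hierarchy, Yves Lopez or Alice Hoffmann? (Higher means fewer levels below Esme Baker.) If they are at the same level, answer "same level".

Yves Lopez is 1 level below Esme Baker; Alice Hoffmann is 4. Yves Lopez is higher.

Yves Lopez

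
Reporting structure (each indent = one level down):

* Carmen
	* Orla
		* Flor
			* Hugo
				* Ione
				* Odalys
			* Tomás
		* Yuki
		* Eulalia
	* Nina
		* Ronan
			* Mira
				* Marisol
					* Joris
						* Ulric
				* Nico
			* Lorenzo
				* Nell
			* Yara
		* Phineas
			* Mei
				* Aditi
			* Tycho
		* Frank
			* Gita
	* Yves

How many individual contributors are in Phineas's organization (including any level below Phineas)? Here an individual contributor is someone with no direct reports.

The people in Phineas's organization with no one reporting to them are Tycho, Aditi. That is 2.

2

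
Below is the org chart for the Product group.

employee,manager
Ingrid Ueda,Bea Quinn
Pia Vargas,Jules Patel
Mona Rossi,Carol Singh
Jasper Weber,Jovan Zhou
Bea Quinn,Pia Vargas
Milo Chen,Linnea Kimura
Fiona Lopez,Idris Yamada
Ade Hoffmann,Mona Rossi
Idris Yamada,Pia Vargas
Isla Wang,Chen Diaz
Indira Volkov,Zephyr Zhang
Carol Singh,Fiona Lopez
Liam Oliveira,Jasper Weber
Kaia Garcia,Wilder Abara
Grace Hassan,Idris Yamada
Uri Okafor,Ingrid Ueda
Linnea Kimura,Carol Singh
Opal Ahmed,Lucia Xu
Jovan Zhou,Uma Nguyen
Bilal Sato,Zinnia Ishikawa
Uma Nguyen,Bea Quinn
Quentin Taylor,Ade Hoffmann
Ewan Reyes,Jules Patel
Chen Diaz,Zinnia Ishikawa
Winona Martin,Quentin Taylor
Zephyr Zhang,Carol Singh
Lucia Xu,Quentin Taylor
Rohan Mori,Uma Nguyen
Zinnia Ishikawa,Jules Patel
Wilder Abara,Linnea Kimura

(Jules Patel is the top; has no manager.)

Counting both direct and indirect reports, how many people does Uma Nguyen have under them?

Uma Nguyen directly manages Rohan Mori, Jovan Zhou. Rohan Mori has no reports. Under Jovan Zhou: Jasper Weber, Liam Oliveira (2). So Uma Nguyen's organization is 2 direct reports plus everyone under them: 1 + 3 = 4.

4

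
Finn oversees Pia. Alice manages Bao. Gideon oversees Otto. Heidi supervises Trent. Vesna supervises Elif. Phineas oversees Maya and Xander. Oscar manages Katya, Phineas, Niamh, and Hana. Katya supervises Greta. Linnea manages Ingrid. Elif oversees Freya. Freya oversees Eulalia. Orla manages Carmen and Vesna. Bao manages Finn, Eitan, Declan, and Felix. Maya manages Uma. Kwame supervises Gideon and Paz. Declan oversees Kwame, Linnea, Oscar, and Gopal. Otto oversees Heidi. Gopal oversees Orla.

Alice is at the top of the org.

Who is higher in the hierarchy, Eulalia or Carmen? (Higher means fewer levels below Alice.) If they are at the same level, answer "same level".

Eulalia is 8 levels below Alice; Carmen is 5. Carmen is higher.

Carmen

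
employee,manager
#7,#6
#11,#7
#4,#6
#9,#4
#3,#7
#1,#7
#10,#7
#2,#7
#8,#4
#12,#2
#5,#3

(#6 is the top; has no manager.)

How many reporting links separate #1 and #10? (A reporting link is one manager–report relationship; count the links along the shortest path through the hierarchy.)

#1 is 1 level below #7, and #10 is 1 level below #7 (their lowest common manager). The shortest path runs up from #1 to #7 and back down to #10: 1 + 1 = 2 links.

2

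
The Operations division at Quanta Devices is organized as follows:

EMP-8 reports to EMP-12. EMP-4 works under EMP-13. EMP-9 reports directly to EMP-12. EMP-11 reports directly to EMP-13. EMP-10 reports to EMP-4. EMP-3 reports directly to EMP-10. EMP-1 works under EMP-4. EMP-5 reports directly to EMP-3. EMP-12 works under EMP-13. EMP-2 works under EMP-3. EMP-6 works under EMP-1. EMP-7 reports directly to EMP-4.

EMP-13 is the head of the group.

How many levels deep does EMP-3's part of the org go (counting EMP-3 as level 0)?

1

The longest chain under EMP-3 runs EMP-3 → EMP-5, which is 1 level below EMP-3.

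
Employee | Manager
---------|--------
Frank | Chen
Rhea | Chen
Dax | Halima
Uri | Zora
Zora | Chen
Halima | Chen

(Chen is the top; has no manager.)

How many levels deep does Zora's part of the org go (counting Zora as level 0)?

1

The longest chain under Zora runs Zora → Uri, which is 1 level below Zora.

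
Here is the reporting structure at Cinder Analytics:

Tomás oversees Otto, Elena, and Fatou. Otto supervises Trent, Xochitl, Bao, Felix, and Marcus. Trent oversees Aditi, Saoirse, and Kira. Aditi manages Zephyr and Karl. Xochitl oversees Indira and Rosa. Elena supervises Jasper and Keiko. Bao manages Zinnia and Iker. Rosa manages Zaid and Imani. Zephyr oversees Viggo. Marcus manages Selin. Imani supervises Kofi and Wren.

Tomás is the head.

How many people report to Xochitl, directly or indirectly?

Xochitl directly manages Indira, Rosa. Indira has no reports. Under Rosa: Imani, Wren, Kofi, Zaid (4). So Xochitl's organization is 2 direct reports plus everyone under them: 1 + 5 = 6.

6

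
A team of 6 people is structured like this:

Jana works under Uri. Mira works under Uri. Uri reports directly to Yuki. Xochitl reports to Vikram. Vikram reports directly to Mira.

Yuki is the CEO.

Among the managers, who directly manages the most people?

Direct-report counts: Yuki has 1; Uri has 2; Mira has 1; Vikram has 1. The largest is 2, held by Uri.

Uri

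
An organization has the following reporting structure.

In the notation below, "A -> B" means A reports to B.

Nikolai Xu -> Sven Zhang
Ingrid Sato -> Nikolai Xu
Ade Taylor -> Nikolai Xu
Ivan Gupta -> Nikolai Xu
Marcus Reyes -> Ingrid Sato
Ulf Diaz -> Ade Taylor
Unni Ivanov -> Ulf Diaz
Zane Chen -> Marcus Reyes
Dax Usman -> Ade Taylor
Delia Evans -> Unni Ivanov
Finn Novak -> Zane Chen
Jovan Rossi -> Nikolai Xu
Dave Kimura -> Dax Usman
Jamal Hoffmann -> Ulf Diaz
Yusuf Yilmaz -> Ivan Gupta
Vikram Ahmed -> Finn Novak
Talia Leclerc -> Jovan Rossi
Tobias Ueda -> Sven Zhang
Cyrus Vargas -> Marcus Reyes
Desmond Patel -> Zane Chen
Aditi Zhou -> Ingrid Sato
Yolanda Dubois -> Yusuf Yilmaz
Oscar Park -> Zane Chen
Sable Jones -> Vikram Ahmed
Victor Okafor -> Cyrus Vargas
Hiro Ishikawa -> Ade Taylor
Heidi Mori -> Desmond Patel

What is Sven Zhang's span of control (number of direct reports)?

2

Sven Zhang directly manages Nikolai Xu, Tobias Ueda. That is 2 direct reports.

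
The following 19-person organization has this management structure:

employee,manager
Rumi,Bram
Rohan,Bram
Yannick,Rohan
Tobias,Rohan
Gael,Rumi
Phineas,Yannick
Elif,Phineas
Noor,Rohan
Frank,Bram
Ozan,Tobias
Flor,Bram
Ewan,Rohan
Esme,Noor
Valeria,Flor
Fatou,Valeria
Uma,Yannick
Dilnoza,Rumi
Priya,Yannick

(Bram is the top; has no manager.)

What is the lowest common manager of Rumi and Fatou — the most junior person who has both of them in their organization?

Bram

Rumi's chain of managers is Bram. Fatou's chain of managers is Valeria, Flor, Bram. The first manager that appears in both chains is Bram.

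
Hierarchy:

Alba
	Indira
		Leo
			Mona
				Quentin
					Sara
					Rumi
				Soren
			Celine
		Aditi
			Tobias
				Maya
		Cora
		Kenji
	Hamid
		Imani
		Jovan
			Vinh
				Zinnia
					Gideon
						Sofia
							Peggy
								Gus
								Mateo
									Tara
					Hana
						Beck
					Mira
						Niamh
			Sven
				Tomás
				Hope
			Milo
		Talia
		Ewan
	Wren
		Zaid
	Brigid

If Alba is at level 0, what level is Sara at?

5

Chain from Sara up to Alba: Sara → Quentin → Mona → Leo → Indira → Alba. That is 5 steps up, so Sara is 5 levels below Alba.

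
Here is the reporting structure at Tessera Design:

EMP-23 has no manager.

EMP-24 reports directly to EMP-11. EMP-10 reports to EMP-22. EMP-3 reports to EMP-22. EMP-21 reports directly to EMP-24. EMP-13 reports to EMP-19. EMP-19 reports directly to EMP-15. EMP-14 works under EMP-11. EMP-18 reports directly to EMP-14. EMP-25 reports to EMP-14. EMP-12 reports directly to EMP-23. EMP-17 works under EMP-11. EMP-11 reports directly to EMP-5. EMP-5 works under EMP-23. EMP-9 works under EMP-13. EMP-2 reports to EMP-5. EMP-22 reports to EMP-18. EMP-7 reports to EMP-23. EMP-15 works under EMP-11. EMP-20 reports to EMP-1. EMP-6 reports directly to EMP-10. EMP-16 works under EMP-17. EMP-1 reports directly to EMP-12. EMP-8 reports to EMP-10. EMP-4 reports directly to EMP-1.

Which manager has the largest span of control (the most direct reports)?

Direct-report counts: EMP-23 has 3; EMP-12 has 1; EMP-1 has 2; EMP-5 has 2; EMP-11 has 4; EMP-24 has 1; EMP-15 has 1; EMP-19 has 1; EMP-13 has 1; EMP-17 has 1; EMP-14 has 2; EMP-18 has 1; EMP-22 has 2; EMP-10 has 2. The largest is 4, held by EMP-11.

EMP-11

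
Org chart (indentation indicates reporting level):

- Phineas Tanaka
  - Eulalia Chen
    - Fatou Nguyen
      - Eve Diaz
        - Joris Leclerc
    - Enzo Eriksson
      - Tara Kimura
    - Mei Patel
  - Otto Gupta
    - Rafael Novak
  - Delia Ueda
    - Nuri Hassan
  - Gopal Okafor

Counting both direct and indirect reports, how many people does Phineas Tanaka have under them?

Phineas Tanaka directly manages Eulalia Chen, Otto Gupta, Delia Ueda, Gopal Okafor. Under Eulalia Chen: Mei Patel, Enzo Eriksson, Tara Kimura, Fatou Nguyen, Eve Diaz, Joris Leclerc (6). Under Otto Gupta: Rafael Novak (1). Under Delia Ueda: Nuri Hassan (1). Gopal Okafor has no reports. So Phineas Tanaka's organization is 4 direct reports plus everyone under them: 7 + 2 + 2 + 1 = 12.

12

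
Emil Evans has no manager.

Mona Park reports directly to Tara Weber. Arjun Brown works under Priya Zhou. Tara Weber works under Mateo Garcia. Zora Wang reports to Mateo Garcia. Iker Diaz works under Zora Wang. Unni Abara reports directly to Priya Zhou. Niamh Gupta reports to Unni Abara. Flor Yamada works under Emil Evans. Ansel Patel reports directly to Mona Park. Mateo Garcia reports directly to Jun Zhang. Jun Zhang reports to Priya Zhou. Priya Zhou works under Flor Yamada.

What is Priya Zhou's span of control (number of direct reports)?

3

Priya Zhou directly manages Jun Zhang, Unni Abara, Arjun Brown. That is 3 direct reports.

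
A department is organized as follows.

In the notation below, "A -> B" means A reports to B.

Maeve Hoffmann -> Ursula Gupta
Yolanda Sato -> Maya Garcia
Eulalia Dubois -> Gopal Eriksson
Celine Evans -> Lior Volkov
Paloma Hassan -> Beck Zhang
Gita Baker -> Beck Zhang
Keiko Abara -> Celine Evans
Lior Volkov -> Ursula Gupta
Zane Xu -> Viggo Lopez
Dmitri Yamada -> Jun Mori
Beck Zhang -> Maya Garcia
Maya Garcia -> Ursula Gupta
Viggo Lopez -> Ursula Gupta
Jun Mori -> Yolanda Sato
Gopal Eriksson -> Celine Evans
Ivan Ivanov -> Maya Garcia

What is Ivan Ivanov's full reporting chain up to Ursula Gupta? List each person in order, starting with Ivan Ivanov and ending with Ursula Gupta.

Ivan Ivanov reports to Maya Garcia. Maya Garcia reports to Ursula Gupta. Ursula Gupta is at the top.

Ivan Ivanov -> Maya Garcia -> Ursula Gupta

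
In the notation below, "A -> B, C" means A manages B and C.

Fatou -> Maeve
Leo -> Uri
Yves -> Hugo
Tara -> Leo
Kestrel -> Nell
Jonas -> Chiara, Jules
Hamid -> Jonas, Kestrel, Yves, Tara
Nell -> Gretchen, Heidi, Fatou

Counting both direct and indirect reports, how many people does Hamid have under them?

Hamid directly manages Jonas, Kestrel, Yves, Tara. Under Jonas: Jules, Chiara (2). Under Kestrel: Nell, Fatou, Maeve, Heidi, Gretchen (5). Under Yves: Hugo (1). Under Tara: Leo, Uri (2). So Hamid's organization is 4 direct reports plus everyone under them: 3 + 6 + 2 + 3 = 14.

14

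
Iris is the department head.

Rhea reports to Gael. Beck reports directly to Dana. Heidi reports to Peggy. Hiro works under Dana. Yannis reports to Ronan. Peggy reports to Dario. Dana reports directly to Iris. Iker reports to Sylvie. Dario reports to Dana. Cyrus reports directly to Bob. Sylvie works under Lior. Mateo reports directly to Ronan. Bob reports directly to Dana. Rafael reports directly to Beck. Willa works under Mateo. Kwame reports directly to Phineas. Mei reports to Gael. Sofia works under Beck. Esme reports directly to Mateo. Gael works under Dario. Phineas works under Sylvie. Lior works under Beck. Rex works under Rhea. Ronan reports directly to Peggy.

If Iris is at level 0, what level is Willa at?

Chain from Willa up to Iris: Willa → Mateo → Ronan → Peggy → Dario → Dana → Iris. That is 6 steps up, so Willa is 6 levels below Iris.

6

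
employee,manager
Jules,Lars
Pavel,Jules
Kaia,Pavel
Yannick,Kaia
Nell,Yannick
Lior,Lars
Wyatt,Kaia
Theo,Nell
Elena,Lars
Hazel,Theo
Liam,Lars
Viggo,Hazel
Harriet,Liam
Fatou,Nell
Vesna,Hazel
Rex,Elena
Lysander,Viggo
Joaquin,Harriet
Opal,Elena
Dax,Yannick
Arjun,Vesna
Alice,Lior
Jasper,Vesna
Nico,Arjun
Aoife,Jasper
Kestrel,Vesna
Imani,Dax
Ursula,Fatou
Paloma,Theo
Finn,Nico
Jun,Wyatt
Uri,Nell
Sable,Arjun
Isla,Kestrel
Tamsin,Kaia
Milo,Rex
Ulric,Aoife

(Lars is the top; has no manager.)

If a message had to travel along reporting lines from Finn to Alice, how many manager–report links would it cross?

Finn is 11 levels below Lars, and Alice is 2 levels below Lars (their lowest common manager). The shortest path runs up from Finn to Lars and back down to Alice: 11 + 2 = 13 links.

13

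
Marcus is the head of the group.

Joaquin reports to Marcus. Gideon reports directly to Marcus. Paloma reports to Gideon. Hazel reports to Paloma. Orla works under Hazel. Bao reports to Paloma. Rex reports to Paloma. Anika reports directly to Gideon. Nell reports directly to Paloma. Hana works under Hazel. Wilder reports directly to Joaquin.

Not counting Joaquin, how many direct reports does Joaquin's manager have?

1

Joaquin reports to Marcus. Marcus's other direct reports are Gideon — 1 peer.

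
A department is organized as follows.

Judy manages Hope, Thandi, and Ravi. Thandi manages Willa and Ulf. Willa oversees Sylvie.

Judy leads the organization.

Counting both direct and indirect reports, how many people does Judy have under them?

6

Judy directly manages Thandi, Hope, Ravi. Under Thandi: Ulf, Willa, Sylvie (3). Hope has no reports. Ravi has no reports. So Judy's organization is 3 direct reports plus everyone under them: 4 + 1 + 1 = 6.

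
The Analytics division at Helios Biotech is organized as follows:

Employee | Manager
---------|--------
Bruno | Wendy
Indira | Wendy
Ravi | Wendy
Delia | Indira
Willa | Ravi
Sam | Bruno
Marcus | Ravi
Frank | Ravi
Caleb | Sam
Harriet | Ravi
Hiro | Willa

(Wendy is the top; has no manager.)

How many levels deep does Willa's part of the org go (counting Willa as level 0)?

1

The longest chain under Willa runs Willa → Hiro, which is 1 level below Willa.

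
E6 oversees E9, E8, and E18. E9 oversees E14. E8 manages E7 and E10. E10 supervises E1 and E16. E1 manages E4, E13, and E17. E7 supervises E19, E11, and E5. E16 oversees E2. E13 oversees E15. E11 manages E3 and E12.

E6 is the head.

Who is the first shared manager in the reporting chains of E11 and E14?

E11's chain of managers is E7, E8, E6. E14's chain of managers is E9, E6. The first manager that appears in both chains is E6.

E6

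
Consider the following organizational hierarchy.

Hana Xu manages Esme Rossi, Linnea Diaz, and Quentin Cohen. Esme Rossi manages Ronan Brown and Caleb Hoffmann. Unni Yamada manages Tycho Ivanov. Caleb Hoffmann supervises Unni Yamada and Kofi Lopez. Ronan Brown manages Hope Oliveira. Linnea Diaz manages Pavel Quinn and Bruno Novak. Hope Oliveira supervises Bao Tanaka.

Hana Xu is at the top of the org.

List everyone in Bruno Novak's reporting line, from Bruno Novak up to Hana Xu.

Bruno Novak reports to Linnea Diaz. Linnea Diaz reports to Hana Xu. Hana Xu is at the top.

Bruno Novak -> Linnea Diaz -> Hana Xu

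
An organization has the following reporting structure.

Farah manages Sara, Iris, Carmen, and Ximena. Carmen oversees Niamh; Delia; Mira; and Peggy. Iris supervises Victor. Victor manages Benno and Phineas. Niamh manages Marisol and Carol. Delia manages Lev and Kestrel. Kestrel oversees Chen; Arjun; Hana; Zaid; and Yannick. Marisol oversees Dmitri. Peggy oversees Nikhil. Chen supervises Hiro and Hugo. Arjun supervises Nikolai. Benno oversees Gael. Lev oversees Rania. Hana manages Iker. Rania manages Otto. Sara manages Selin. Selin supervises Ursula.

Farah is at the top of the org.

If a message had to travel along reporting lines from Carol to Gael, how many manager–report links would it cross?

7

Carol is 3 levels below Farah, and Gael is 4 levels below Farah (their lowest common manager). The shortest path runs up from Carol to Farah and back down to Gael: 3 + 4 = 7 links.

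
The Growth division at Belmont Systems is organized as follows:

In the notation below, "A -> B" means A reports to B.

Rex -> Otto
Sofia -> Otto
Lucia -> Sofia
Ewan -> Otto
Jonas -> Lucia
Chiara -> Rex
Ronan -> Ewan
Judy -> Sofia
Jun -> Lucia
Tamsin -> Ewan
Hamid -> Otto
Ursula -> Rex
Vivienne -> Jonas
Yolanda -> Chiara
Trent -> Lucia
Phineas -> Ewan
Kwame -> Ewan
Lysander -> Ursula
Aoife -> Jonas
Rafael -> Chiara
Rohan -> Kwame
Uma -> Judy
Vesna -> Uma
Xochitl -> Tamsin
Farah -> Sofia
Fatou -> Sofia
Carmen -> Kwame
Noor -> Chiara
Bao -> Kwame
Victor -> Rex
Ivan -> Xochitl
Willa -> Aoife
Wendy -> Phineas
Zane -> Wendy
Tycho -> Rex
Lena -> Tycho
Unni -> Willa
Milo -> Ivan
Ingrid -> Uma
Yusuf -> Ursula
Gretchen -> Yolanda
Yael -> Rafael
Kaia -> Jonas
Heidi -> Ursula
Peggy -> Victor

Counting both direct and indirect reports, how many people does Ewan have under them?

Ewan directly manages Ronan, Tamsin, Phineas, Kwame. Ronan has no reports. Under Tamsin: Xochitl, Ivan, Milo (3). Under Phineas: Wendy, Zane (2). Under Kwame: Bao, Carmen, Rohan (3). So Ewan's organization is 4 direct reports plus everyone under them: 1 + 4 + 3 + 4 = 12.

12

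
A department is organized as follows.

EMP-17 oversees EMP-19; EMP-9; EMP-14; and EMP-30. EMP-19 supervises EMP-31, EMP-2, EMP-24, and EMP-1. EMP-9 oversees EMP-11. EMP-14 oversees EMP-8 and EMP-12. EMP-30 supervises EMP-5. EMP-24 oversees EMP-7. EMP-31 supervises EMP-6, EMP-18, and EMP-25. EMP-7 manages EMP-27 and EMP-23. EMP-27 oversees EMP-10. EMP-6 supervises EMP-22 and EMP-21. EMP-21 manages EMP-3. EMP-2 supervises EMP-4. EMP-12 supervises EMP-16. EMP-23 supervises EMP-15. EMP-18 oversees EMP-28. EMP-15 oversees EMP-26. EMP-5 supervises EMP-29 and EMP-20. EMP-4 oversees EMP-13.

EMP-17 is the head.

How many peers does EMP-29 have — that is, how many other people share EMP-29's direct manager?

1

EMP-29 reports to EMP-5. EMP-5's other direct reports are EMP-20 — 1 peer.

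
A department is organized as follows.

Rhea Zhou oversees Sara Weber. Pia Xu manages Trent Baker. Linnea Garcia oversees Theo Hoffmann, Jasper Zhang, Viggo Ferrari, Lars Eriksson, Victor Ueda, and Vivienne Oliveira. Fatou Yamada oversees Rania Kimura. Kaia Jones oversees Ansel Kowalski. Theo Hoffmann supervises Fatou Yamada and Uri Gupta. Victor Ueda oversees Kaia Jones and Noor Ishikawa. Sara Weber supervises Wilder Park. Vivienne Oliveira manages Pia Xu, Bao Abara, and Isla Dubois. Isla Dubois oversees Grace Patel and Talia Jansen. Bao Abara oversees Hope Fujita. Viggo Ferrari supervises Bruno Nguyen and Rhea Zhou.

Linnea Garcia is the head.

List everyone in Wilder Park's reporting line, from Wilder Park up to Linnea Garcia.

Wilder Park reports to Sara Weber. Sara Weber reports to Rhea Zhou. Rhea Zhou reports to Viggo Ferrari. Viggo Ferrari reports to Linnea Garcia. Linnea Garcia is at the top.

Wilder Park -> Sara Weber -> Rhea Zhou -> Viggo Ferrari -> Linnea Garcia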